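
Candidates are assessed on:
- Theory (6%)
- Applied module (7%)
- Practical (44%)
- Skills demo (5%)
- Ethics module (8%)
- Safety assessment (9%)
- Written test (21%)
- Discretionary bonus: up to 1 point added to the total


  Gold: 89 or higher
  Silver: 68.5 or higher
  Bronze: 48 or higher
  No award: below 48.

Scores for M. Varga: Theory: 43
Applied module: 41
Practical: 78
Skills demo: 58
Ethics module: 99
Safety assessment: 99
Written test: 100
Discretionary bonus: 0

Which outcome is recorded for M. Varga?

Weighted total:
  Theory 43 × 0.06 = 2.58
  Applied module 41 × 0.07 = 2.87
  Practical 78 × 0.44 = 34.32
  Skills demo 58 × 0.05 = 2.9
  Ethics module 99 × 0.08 = 7.92
  Safety assessment 99 × 0.09 = 8.91
  Written test 100 × 0.21 = 21
Sum = 80.5
Discretionary bonus: 80.5 + 0 = 80.5
80.5 is ≥ 68.5 and < 89 → Silver

Silver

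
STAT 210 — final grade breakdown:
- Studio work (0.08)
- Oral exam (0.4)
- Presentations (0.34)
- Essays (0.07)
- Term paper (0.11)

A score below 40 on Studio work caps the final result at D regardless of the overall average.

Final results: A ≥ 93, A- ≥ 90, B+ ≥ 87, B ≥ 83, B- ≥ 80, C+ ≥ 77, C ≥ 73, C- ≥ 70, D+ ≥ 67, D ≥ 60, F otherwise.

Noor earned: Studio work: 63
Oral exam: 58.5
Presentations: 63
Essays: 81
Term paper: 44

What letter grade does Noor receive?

Studio work score 63 ≥ 40: minimum met.
Weighted total:
  Studio work 63 × 0.08 = 5.04
  Oral exam 58.5 × 0.4 = 23.4
  Presentations 63 × 0.34 = 21.42
  Essays 81 × 0.07 = 5.67
  Term paper 44 × 0.11 = 4.84
Sum = 60.37
60.37 is ≥ 60 and < 67 → D

D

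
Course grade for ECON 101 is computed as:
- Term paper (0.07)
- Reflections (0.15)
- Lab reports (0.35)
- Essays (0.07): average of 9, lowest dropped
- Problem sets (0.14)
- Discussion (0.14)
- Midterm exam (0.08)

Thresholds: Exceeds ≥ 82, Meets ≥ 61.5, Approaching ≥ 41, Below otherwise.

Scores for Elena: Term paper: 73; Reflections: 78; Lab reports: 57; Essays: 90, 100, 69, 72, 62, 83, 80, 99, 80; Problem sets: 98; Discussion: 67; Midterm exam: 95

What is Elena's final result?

Meets

Essays: drop 62 → average of remaining 8 = 673/8 = 84.125
Weighted total:
  Term paper 73 × 0.07 = 5.11
  Reflections 78 × 0.15 = 11.7
  Lab reports 57 × 0.35 = 19.95
  Essays 84.125 × 0.07 = 5.88875
  Problem sets 98 × 0.14 = 13.72
  Discussion 67 × 0.14 = 9.38
  Midterm exam 95 × 0.08 = 7.6
Sum = 73.34875
73.34875 is ≥ 61.5 and < 82 → Meets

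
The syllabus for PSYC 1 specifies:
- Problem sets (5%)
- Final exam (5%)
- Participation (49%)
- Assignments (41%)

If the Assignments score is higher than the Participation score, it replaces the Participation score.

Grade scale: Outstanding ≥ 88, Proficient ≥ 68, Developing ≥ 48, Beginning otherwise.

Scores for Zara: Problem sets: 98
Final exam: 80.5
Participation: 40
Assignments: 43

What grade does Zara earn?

Assignments (43) > Participation (40), so Participation counts as 43.
Weighted total:
  Problem sets 98 × 0.05 = 4.9
  Final exam 80.5 × 0.05 = 4.025
  Participation 43 × 0.49 = 21.07
  Assignments 43 × 0.41 = 17.63
Sum = 47.625
47.625 < 48 → Beginning

Beginning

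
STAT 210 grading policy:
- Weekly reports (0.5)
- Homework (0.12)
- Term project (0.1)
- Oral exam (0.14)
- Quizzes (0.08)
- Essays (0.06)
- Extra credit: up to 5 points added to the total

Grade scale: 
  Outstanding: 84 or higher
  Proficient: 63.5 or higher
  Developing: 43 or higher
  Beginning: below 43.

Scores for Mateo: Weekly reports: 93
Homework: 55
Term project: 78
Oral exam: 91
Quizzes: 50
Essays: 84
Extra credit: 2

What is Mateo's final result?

Outstanding

Weighted total:
  Weekly reports 93 × 0.5 = 46.5
  Homework 55 × 0.12 = 6.6
  Term project 78 × 0.1 = 7.8
  Oral exam 91 × 0.14 = 12.74
  Quizzes 50 × 0.08 = 4
  Essays 84 × 0.06 = 5.04
Sum = 82.68
Extra credit: 82.68 + 2 = 84.68
84.68 ≥ 84 → Outstanding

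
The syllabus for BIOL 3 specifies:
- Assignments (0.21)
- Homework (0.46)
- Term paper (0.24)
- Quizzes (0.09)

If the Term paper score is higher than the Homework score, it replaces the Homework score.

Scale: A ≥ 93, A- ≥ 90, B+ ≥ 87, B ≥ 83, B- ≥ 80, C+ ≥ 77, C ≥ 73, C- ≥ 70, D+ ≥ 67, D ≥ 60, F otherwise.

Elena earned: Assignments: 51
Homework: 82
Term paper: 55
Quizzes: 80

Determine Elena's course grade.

D+

Term paper (55) ≤ Homework (82), so Homework stays at 82.
Weighted total:
  Assignments 51 × 0.21 = 10.71
  Homework 82 × 0.46 = 37.72
  Term paper 55 × 0.24 = 13.2
  Quizzes 80 × 0.09 = 7.2
Sum = 68.83
68.83 is ≥ 67 and < 70 → D+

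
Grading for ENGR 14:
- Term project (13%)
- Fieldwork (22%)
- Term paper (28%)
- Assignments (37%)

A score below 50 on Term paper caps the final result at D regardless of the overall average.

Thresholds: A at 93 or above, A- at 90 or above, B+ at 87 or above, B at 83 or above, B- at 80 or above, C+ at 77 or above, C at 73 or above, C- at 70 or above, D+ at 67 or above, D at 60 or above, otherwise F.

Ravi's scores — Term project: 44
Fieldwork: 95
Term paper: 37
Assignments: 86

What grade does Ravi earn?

Term paper score 37 < 50: minimum not met.
Weighted total:
  Term project 44 × 0.13 = 5.72
  Fieldwork 95 × 0.22 = 20.9
  Term paper 37 × 0.28 = 10.36
  Assignments 86 × 0.37 = 31.82
Sum = 68.8
68.8 would be D+; cap at D applies → D.

D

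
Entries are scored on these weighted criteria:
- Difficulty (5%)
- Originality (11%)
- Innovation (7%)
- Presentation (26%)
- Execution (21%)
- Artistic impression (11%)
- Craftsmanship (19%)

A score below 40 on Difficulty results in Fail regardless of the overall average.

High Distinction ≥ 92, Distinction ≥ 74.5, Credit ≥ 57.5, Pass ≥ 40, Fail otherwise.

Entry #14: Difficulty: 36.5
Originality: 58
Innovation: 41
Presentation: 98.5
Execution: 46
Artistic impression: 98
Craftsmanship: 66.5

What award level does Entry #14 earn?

Difficulty score 36.5 < 40: minimum not met.
Weighted total:
  Difficulty 36.5 × 0.05 = 1.825
  Originality 58 × 0.11 = 6.38
  Innovation 41 × 0.07 = 2.87
  Presentation 98.5 × 0.26 = 25.61
  Execution 46 × 0.21 = 9.66
  Artistic impression 98 × 0.11 = 10.78
  Craftsmanship 66.5 × 0.19 = 12.635
Sum = 69.76
Because the Difficulty minimum was not met, the result is Fail.

Fail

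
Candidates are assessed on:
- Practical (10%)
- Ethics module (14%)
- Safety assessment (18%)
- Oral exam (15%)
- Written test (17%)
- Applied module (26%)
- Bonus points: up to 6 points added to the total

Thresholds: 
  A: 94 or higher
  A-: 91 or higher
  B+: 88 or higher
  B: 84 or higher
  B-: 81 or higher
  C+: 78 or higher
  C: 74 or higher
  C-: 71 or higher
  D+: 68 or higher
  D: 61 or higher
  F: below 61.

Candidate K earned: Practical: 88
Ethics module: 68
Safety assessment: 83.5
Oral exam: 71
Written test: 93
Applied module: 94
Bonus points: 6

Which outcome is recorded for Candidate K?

B+

Weighted total:
  Practical 88 × 0.1 = 8.8
  Ethics module 68 × 0.14 = 9.52
  Safety assessment 83.5 × 0.18 = 15.03
  Oral exam 71 × 0.15 = 10.65
  Written test 93 × 0.17 = 15.81
  Applied module 94 × 0.26 = 24.44
Sum = 84.25
Bonus points: 84.25 + 6 = 90.25
90.25 is ≥ 88 and < 91 → B+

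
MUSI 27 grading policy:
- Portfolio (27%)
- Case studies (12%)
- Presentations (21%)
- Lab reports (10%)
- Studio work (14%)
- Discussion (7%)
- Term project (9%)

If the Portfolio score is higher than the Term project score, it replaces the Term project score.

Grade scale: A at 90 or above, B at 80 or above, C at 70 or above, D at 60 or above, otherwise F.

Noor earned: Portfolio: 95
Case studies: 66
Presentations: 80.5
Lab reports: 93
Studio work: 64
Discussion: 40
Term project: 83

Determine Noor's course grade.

Portfolio (95) > Term project (83), so Term project counts as 95.
Weighted total:
  Portfolio 95 × 0.27 = 25.65
  Case studies 66 × 0.12 = 7.92
  Presentations 80.5 × 0.21 = 16.905
  Lab reports 93 × 0.1 = 9.3
  Studio work 64 × 0.14 = 8.96
  Discussion 40 × 0.07 = 2.8
  Term project 95 × 0.09 = 8.55
Sum = 80.085
80.085 is ≥ 80 and < 90 → B

B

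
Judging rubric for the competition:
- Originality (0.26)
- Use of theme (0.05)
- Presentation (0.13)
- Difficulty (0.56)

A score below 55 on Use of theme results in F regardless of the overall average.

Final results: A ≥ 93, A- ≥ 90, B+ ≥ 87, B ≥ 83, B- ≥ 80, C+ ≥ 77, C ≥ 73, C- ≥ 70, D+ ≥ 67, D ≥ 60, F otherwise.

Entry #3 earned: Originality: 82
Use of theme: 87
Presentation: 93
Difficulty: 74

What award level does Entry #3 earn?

C+

Use of theme score 87 ≥ 55: minimum met.
Weighted total:
  Originality 82 × 0.26 = 21.32
  Use of theme 87 × 0.05 = 4.35
  Presentation 93 × 0.13 = 12.09
  Difficulty 74 × 0.56 = 41.44
Sum = 79.2
79.2 is ≥ 77 and < 80 → C+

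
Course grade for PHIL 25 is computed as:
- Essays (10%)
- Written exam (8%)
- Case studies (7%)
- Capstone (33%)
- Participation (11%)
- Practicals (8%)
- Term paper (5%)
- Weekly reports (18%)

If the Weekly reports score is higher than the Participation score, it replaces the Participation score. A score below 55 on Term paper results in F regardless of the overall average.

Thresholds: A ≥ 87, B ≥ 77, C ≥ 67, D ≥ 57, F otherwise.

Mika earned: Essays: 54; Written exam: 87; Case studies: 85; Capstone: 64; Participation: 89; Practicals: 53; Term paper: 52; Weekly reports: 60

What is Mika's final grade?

Weekly reports (60) ≤ Participation (89), so Participation stays at 89.
Term paper score 52 < 55: minimum not met.
Weighted total:
  Essays 54 × 0.1 = 5.4
  Written exam 87 × 0.08 = 6.96
  Case studies 85 × 0.07 = 5.95
  Capstone 64 × 0.33 = 21.12
  Participation 89 × 0.11 = 9.79
  Practicals 53 × 0.08 = 4.24
  Term paper 52 × 0.05 = 2.6
  Weekly reports 60 × 0.18 = 10.8
Sum = 66.86
Because the Term paper minimum was not met, the result is F.

F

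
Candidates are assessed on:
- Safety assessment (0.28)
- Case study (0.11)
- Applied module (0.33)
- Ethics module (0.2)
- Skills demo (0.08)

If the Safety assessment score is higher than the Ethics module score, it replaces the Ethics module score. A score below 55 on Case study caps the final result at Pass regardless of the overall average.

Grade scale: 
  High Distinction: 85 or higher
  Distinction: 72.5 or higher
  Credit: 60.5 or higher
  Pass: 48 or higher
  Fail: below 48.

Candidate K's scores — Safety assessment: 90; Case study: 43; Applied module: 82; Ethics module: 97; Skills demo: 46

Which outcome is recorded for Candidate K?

Pass

Safety assessment (90) ≤ Ethics module (97), so Ethics module stays at 97.
Case study score 43 < 55: minimum not met.
Weighted total:
  Safety assessment 90 × 0.28 = 25.2
  Case study 43 × 0.11 = 4.73
  Applied module 82 × 0.33 = 27.06
  Ethics module 97 × 0.2 = 19.4
  Skills demo 46 × 0.08 = 3.68
Sum = 80.07
80.07 would be Distinction; cap at Pass applies → Pass.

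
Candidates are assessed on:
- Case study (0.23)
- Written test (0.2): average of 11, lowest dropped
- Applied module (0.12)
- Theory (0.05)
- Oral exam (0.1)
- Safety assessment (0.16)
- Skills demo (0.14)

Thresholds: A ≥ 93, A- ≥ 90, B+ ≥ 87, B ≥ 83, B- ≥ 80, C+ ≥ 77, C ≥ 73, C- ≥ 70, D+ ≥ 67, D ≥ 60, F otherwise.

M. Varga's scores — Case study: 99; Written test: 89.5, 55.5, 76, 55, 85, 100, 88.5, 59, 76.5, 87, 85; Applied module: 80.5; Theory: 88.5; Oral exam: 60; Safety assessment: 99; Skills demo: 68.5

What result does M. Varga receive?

B

Written test: drop 55 → average of remaining 10 = 802/10 = 80.2
Weighted total:
  Case study 99 × 0.23 = 22.77
  Written test 80.2 × 0.2 = 16.04
  Applied module 80.5 × 0.12 = 9.66
  Theory 88.5 × 0.05 = 4.425
  Oral exam 60 × 0.1 = 6
  Safety assessment 99 × 0.16 = 15.84
  Skills demo 68.5 × 0.14 = 9.59
Sum = 84.325
84.325 is ≥ 83 and < 87 → B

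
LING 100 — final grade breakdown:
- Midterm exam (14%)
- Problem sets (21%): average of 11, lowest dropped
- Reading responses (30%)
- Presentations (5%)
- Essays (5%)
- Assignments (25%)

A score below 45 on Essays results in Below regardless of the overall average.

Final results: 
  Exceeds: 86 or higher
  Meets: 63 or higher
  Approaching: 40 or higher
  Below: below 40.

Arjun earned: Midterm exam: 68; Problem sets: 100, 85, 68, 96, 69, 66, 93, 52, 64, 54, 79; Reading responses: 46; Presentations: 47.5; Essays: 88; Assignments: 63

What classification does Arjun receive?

Problem sets: drop 52 → average of remaining 10 = 774/10 = 77.4
Essays score 88 ≥ 45: minimum met.
Weighted total:
  Midterm exam 68 × 0.14 = 9.52
  Problem sets 77.4 × 0.21 = 16.254
  Reading responses 46 × 0.3 = 13.8
  Presentations 47.5 × 0.05 = 2.375
  Essays 88 × 0.05 = 4.4
  Assignments 63 × 0.25 = 15.75
Sum = 62.099
62.099 is ≥ 40 and < 63 → Approaching

Approaching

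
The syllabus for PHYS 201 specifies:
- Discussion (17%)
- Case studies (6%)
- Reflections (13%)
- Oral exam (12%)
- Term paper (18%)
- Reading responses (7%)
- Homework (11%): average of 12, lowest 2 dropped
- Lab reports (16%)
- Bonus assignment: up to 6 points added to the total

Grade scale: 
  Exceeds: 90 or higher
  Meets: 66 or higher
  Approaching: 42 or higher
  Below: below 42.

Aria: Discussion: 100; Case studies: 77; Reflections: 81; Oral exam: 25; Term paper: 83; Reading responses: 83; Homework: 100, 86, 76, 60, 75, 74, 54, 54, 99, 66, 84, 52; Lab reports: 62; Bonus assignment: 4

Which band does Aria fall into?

Homework: drop 52, 54 → average of remaining 10 = 774/10 = 77.4
Weighted total:
  Discussion 100 × 0.17 = 17
  Case studies 77 × 0.06 = 4.62
  Reflections 81 × 0.13 = 10.53
  Oral exam 25 × 0.12 = 3
  Term paper 83 × 0.18 = 14.94
  Reading responses 83 × 0.07 = 5.81
  Homework 77.4 × 0.11 = 8.514
  Lab reports 62 × 0.16 = 9.92
Sum = 74.334
Bonus assignment: 74.334 + 4 = 78.334
78.334 is ≥ 66 and < 90 → Meets

Meets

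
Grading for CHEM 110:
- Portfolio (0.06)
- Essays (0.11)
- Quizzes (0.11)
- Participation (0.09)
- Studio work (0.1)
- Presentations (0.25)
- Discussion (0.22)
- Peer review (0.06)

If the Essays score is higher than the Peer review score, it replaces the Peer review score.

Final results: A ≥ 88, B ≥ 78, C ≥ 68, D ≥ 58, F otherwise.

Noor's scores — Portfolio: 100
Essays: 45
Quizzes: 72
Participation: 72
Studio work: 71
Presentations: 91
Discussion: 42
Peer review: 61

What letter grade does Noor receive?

C

Essays (45) ≤ Peer review (61), so Peer review stays at 61.
Weighted total:
  Portfolio 100 × 0.06 = 6
  Essays 45 × 0.11 = 4.95
  Quizzes 72 × 0.11 = 7.92
  Participation 72 × 0.09 = 6.48
  Studio work 71 × 0.1 = 7.1
  Presentations 91 × 0.25 = 22.75
  Discussion 42 × 0.22 = 9.24
  Peer review 61 × 0.06 = 3.66
Sum = 68.1
68.1 is ≥ 68 and < 78 → C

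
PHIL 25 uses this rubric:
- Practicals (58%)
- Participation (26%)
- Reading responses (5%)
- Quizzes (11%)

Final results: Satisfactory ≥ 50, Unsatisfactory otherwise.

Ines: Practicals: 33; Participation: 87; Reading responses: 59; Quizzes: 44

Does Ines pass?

Weighted total:
  Practicals 33 × 0.58 = 19.14
  Participation 87 × 0.26 = 22.62
  Reading responses 59 × 0.05 = 2.95
  Quizzes 44 × 0.11 = 4.84
Sum = 49.55
49.55 < 50 → Unsatisfactory

Unsatisfactory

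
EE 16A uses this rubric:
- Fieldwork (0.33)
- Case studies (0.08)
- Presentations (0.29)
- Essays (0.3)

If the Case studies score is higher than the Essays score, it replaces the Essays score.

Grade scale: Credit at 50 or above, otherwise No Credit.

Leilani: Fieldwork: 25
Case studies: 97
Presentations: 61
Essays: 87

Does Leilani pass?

Case studies (97) > Essays (87), so Essays counts as 97.
Weighted total:
  Fieldwork 25 × 0.33 = 8.25
  Case studies 97 × 0.08 = 7.76
  Presentations 61 × 0.29 = 17.69
  Essays 97 × 0.3 = 29.1
Sum = 62.8
62.8 ≥ 50 → Credit

Credit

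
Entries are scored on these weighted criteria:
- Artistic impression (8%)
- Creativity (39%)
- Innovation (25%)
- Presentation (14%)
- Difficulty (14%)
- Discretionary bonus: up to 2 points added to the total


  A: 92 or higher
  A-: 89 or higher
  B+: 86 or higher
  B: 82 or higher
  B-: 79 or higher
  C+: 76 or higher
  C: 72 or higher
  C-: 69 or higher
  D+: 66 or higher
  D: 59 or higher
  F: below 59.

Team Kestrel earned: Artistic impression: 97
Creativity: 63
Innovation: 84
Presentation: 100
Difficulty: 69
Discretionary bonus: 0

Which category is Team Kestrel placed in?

Weighted total:
  Artistic impression 97 × 0.08 = 7.76
  Creativity 63 × 0.39 = 24.57
  Innovation 84 × 0.25 = 21
  Presentation 100 × 0.14 = 14
  Difficulty 69 × 0.14 = 9.66
Sum = 76.99
Discretionary bonus: 76.99 + 0 = 76.99
76.99 is ≥ 76 and < 79 → C+

C+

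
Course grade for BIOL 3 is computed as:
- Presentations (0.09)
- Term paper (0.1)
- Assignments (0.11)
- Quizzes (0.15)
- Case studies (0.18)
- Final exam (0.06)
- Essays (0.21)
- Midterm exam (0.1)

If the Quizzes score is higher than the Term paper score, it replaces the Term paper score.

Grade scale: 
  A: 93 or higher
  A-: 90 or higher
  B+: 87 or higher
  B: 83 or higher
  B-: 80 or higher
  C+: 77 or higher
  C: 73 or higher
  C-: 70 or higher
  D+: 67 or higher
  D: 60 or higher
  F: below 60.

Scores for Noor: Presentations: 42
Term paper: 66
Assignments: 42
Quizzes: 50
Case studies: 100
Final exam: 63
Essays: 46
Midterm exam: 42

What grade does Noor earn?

F

Quizzes (50) ≤ Term paper (66), so Term paper stays at 66.
Weighted total:
  Presentations 42 × 0.09 = 3.78
  Term paper 66 × 0.1 = 6.6
  Assignments 42 × 0.11 = 4.62
  Quizzes 50 × 0.15 = 7.5
  Case studies 100 × 0.18 = 18
  Final exam 63 × 0.06 = 3.78
  Essays 46 × 0.21 = 9.66
  Midterm exam 42 × 0.1 = 4.2
Sum = 58.14
58.14 < 60 → F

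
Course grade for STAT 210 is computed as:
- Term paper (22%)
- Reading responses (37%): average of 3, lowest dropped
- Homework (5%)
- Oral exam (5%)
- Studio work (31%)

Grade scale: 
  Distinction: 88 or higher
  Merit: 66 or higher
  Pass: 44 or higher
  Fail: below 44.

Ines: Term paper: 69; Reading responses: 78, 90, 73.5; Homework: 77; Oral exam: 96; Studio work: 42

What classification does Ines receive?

Reading responses: drop 73.5 → average of remaining 2 = 168/2 = 84
Weighted total:
  Term paper 69 × 0.22 = 15.18
  Reading responses 84 × 0.37 = 31.08
  Homework 77 × 0.05 = 3.85
  Oral exam 96 × 0.05 = 4.8
  Studio work 42 × 0.31 = 13.02
Sum = 67.93
67.93 is ≥ 66 and < 88 → Merit

Merit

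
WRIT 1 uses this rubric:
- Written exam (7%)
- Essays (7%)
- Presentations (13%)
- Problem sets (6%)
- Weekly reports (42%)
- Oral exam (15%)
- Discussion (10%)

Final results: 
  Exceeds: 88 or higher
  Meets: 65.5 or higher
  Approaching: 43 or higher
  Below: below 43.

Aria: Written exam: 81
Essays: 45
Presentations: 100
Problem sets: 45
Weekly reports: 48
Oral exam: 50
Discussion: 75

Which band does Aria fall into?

Approaching

Weighted total:
  Written exam 81 × 0.07 = 5.67
  Essays 45 × 0.07 = 3.15
  Presentations 100 × 0.13 = 13
  Problem sets 45 × 0.06 = 2.7
  Weekly reports 48 × 0.42 = 20.16
  Oral exam 50 × 0.15 = 7.5
  Discussion 75 × 0.1 = 7.5
Sum = 59.68
59.68 is ≥ 43 and < 65.5 → Approaching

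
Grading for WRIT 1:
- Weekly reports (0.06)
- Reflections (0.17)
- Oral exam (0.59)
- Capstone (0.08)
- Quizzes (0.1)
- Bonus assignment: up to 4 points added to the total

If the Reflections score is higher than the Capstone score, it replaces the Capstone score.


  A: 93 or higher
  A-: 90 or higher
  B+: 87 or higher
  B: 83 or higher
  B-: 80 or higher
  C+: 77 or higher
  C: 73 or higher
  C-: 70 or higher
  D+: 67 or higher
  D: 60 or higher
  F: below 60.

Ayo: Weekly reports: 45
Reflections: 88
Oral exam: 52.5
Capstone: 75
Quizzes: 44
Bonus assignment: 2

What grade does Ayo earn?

D

Reflections (88) > Capstone (75), so Capstone counts as 88.
Weighted total:
  Weekly reports 45 × 0.06 = 2.7
  Reflections 88 × 0.17 = 14.96
  Oral exam 52.5 × 0.59 = 30.975
  Capstone 88 × 0.08 = 7.04
  Quizzes 44 × 0.1 = 4.4
Sum = 60.075
Bonus assignment: 60.075 + 2 = 62.075
62.075 is ≥ 60 and < 67 → D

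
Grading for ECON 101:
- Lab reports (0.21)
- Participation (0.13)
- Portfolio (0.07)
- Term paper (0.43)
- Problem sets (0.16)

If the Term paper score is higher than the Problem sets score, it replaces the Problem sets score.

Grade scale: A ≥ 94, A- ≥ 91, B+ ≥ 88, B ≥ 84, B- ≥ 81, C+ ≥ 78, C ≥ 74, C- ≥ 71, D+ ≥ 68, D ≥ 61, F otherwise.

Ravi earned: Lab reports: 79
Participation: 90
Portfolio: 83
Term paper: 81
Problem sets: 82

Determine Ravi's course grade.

B-

Term paper (81) ≤ Problem sets (82), so Problem sets stays at 82.
Weighted total:
  Lab reports 79 × 0.21 = 16.59
  Participation 90 × 0.13 = 11.7
  Portfolio 83 × 0.07 = 5.81
  Term paper 81 × 0.43 = 34.83
  Problem sets 82 × 0.16 = 13.12
Sum = 82.05
82.05 is ≥ 81 and < 84 → B-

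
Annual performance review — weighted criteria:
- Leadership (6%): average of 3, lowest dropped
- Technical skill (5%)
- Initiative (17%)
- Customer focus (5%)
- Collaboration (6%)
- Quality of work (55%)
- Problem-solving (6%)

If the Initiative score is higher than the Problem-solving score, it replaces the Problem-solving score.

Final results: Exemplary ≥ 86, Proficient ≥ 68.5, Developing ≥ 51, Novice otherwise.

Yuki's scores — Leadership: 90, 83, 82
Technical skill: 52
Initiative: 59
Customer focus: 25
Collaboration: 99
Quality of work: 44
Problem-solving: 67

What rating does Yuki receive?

Developing

Leadership: drop 82 → average of remaining 2 = 173/2 = 86.5
Initiative (59) ≤ Problem-solving (67), so Problem-solving stays at 67.
Weighted total:
  Leadership 86.5 × 0.06 = 5.19
  Technical skill 52 × 0.05 = 2.6
  Initiative 59 × 0.17 = 10.03
  Customer focus 25 × 0.05 = 1.25
  Collaboration 99 × 0.06 = 5.94
  Quality of work 44 × 0.55 = 24.2
  Problem-solving 67 × 0.06 = 4.02
Sum = 53.23
53.23 is ≥ 51 and < 68.5 → Developing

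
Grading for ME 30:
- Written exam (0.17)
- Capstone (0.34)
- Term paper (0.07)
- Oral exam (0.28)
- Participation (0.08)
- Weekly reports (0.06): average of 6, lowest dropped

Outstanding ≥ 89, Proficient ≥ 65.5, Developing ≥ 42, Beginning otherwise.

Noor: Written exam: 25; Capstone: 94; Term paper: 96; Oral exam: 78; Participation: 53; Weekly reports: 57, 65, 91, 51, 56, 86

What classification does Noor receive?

Proficient

Weekly reports: drop 51 → average of remaining 5 = 355/5 = 71
Weighted total:
  Written exam 25 × 0.17 = 4.25
  Capstone 94 × 0.34 = 31.96
  Term paper 96 × 0.07 = 6.72
  Oral exam 78 × 0.28 = 21.84
  Participation 53 × 0.08 = 4.24
  Weekly reports 71 × 0.06 = 4.26
Sum = 73.27
73.27 is ≥ 65.5 and < 89 → Proficient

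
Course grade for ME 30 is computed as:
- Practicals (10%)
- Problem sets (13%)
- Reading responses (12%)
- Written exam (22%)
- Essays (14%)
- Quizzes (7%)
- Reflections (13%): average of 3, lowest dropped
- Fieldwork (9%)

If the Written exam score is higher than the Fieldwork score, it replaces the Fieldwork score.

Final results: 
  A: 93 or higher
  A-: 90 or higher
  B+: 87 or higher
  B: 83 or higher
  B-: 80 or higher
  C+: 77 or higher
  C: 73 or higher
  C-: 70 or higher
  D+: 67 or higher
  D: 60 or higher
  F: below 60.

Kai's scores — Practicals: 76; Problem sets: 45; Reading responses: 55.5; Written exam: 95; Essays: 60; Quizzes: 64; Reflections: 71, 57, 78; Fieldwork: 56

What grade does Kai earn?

Reflections: drop 57 → average of remaining 2 = 149/2 = 74.5
Written exam (95) > Fieldwork (56), so Fieldwork counts as 95.
Weighted total:
  Practicals 76 × 0.1 = 7.6
  Problem sets 45 × 0.13 = 5.85
  Reading responses 55.5 × 0.12 = 6.66
  Written exam 95 × 0.22 = 20.9
  Essays 60 × 0.14 = 8.4
  Quizzes 64 × 0.07 = 4.48
  Reflections 74.5 × 0.13 = 9.685
  Fieldwork 95 × 0.09 = 8.55
Sum = 72.125
72.125 is ≥ 70 and < 73 → C-

C-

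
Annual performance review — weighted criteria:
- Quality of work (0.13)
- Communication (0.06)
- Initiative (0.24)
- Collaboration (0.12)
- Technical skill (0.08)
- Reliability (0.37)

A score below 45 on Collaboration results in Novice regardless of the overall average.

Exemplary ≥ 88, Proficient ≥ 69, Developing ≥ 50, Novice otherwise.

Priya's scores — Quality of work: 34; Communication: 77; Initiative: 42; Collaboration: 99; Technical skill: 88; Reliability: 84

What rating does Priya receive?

Collaboration score 99 ≥ 45: minimum met.
Weighted total:
  Quality of work 34 × 0.13 = 4.42
  Communication 77 × 0.06 = 4.62
  Initiative 42 × 0.24 = 10.08
  Collaboration 99 × 0.12 = 11.88
  Technical skill 88 × 0.08 = 7.04
  Reliability 84 × 0.37 = 31.08
Sum = 69.12
69.12 is ≥ 69 and < 88 → Proficient

Proficient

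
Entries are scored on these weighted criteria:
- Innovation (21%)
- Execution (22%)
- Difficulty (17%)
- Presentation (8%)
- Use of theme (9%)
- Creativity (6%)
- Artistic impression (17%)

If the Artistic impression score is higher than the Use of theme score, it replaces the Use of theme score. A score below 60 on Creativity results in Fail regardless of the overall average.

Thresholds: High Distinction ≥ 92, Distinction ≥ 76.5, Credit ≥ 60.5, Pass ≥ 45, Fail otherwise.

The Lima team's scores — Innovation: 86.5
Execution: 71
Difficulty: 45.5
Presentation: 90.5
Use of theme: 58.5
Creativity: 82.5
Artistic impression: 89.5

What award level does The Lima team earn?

Distinction

Artistic impression (89.5) > Use of theme (58.5), so Use of theme counts as 89.5.
Creativity score 82.5 ≥ 60: minimum met.
Weighted total:
  Innovation 86.5 × 0.21 = 18.165
  Execution 71 × 0.22 = 15.62
  Difficulty 45.5 × 0.17 = 7.735
  Presentation 90.5 × 0.08 = 7.24
  Use of theme 89.5 × 0.09 = 8.055
  Creativity 82.5 × 0.06 = 4.95
  Artistic impression 89.5 × 0.17 = 15.215
Sum = 76.98
76.98 is ≥ 76.5 and < 92 → Distinction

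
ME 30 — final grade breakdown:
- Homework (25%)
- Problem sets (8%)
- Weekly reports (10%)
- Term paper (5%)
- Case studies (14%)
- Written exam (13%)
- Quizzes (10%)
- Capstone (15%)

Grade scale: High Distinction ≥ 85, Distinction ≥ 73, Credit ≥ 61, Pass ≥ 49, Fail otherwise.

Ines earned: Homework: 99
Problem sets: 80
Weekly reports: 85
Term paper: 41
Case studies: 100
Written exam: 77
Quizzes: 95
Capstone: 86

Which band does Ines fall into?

High Distinction

Weighted total:
  Homework 99 × 0.25 = 24.75
  Problem sets 80 × 0.08 = 6.4
  Weekly reports 85 × 0.1 = 8.5
  Term paper 41 × 0.05 = 2.05
  Case studies 100 × 0.14 = 14
  Written exam 77 × 0.13 = 10.01
  Quizzes 95 × 0.1 = 9.5
  Capstone 86 × 0.15 = 12.9
Sum = 88.11
88.11 ≥ 85 → High Distinction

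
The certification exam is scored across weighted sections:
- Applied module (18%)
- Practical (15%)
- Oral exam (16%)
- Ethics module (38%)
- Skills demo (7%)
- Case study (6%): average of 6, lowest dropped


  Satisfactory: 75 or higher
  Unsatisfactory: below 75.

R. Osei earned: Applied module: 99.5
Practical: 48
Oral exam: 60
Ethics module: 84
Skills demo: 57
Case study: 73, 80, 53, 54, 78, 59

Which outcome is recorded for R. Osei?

Case study: drop 53 → average of remaining 5 = 344/5 = 68.8
Weighted total:
  Applied module 99.5 × 0.18 = 17.91
  Practical 48 × 0.15 = 7.2
  Oral exam 60 × 0.16 = 9.6
  Ethics module 84 × 0.38 = 31.92
  Skills demo 57 × 0.07 = 3.99
  Case study 68.8 × 0.06 = 4.128
Sum = 74.748
74.748 < 75 → Unsatisfactory

Unsatisfactory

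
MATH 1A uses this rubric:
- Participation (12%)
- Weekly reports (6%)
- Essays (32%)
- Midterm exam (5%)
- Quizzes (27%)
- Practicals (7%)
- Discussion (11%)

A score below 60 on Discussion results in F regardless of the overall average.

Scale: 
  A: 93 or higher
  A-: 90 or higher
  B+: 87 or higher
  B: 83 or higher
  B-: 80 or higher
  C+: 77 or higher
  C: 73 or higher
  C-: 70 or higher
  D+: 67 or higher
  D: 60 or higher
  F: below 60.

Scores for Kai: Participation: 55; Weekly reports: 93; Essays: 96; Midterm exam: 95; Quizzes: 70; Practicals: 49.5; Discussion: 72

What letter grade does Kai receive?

C+

Discussion score 72 ≥ 60: minimum met.
Weighted total:
  Participation 55 × 0.12 = 6.6
  Weekly reports 93 × 0.06 = 5.58
  Essays 96 × 0.32 = 30.72
  Midterm exam 95 × 0.05 = 4.75
  Quizzes 70 × 0.27 = 18.9
  Practicals 49.5 × 0.07 = 3.465
  Discussion 72 × 0.11 = 7.92
Sum = 77.935
77.935 is ≥ 77 and < 80 → C+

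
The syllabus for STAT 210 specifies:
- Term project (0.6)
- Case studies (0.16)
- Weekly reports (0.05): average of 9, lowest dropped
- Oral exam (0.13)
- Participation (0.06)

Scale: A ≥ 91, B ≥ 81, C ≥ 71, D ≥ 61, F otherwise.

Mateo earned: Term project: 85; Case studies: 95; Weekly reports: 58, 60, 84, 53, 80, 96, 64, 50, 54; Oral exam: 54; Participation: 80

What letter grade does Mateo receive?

B

Weekly reports: drop 50 → average of remaining 8 = 549/8 = 68.625
Weighted total:
  Term project 85 × 0.6 = 51
  Case studies 95 × 0.16 = 15.2
  Weekly reports 68.625 × 0.05 = 3.43125
  Oral exam 54 × 0.13 = 7.02
  Participation 80 × 0.06 = 4.8
Sum = 81.45125
81.45125 is ≥ 81 and < 91 → B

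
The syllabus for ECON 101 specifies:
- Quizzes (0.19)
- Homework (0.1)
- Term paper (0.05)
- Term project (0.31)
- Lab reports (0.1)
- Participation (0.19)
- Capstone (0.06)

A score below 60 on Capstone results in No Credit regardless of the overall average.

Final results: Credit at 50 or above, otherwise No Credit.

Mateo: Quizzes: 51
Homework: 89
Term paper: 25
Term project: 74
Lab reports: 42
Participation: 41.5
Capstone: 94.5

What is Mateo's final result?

Credit

Capstone score 94.5 ≥ 60: minimum met.
Weighted total:
  Quizzes 51 × 0.19 = 9.69
  Homework 89 × 0.1 = 8.9
  Term paper 25 × 0.05 = 1.25
  Term project 74 × 0.31 = 22.94
  Lab reports 42 × 0.1 = 4.2
  Participation 41.5 × 0.19 = 7.885
  Capstone 94.5 × 0.06 = 5.67
Sum = 60.535
60.535 ≥ 50 → Credit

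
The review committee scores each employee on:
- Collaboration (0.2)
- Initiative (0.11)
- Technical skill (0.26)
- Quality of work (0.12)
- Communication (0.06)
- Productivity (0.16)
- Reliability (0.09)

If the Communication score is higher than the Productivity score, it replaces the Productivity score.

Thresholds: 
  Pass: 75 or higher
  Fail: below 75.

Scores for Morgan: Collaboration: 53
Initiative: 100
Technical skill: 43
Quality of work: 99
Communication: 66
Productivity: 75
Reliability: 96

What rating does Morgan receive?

Fail

Communication (66) ≤ Productivity (75), so Productivity stays at 75.
Weighted total:
  Collaboration 53 × 0.2 = 10.6
  Initiative 100 × 0.11 = 11
  Technical skill 43 × 0.26 = 11.18
  Quality of work 99 × 0.12 = 11.88
  Communication 66 × 0.06 = 3.96
  Productivity 75 × 0.16 = 12
  Reliability 96 × 0.09 = 8.64
Sum = 69.26
69.26 < 75 → Fail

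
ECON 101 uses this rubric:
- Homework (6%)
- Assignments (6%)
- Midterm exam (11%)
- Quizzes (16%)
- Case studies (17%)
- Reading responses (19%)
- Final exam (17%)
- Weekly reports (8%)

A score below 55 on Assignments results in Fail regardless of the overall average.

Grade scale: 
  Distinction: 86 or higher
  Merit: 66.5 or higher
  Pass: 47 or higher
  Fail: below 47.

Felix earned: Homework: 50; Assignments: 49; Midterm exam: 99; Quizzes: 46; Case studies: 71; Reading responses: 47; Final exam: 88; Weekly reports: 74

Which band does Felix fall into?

Assignments score 49 < 55: minimum not met.
Weighted total:
  Homework 50 × 0.06 = 3
  Assignments 49 × 0.06 = 2.94
  Midterm exam 99 × 0.11 = 10.89
  Quizzes 46 × 0.16 = 7.36
  Case studies 71 × 0.17 = 12.07
  Reading responses 47 × 0.19 = 8.93
  Final exam 88 × 0.17 = 14.96
  Weekly reports 74 × 0.08 = 5.92
Sum = 66.07
Because the Assignments minimum was not met, the result is Fail.

Fail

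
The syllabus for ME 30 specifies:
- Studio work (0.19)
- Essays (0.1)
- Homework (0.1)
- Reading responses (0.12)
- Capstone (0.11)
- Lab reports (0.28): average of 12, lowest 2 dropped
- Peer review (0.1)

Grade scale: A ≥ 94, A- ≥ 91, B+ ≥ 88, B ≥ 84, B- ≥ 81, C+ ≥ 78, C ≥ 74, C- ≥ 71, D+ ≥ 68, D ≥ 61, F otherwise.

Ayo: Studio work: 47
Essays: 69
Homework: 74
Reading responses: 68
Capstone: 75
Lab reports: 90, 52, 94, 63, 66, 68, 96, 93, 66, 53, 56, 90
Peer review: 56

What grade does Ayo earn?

Lab reports: drop 52, 53 → average of remaining 10 = 782/10 = 78.2
Weighted total:
  Studio work 47 × 0.19 = 8.93
  Essays 69 × 0.1 = 6.9
  Homework 74 × 0.1 = 7.4
  Reading responses 68 × 0.12 = 8.16
  Capstone 75 × 0.11 = 8.25
  Lab reports 78.2 × 0.28 = 21.896
  Peer review 56 × 0.1 = 5.6
Sum = 67.136
67.136 is ≥ 61 and < 68 → D

D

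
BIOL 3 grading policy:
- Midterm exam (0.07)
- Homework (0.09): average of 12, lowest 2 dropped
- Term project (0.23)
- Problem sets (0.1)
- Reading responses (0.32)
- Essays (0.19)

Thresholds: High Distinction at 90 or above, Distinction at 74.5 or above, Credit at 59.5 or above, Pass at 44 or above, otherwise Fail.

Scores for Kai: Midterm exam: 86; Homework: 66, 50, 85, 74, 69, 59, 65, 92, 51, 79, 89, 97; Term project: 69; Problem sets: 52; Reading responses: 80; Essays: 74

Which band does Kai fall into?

Credit

Homework: drop 50, 51 → average of remaining 10 = 775/10 = 77.5
Weighted total:
  Midterm exam 86 × 0.07 = 6.02
  Homework 77.5 × 0.09 = 6.975
  Term project 69 × 0.23 = 15.87
  Problem sets 52 × 0.1 = 5.2
  Reading responses 80 × 0.32 = 25.6
  Essays 74 × 0.19 = 14.06
Sum = 73.725
73.725 is ≥ 59.5 and < 74.5 → Credit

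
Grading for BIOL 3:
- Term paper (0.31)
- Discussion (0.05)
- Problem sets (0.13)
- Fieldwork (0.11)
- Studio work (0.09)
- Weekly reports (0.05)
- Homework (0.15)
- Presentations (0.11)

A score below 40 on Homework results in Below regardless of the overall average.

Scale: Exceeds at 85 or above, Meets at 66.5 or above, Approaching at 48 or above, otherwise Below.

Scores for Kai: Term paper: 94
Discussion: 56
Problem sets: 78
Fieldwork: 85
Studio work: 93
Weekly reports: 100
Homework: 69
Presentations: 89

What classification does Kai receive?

Homework score 69 ≥ 40: minimum met.
Weighted total:
  Term paper 94 × 0.31 = 29.14
  Discussion 56 × 0.05 = 2.8
  Problem sets 78 × 0.13 = 10.14
  Fieldwork 85 × 0.11 = 9.35
  Studio work 93 × 0.09 = 8.37
  Weekly reports 100 × 0.05 = 5
  Homework 69 × 0.15 = 10.35
  Presentations 89 × 0.11 = 9.79
Sum = 84.94
84.94 is ≥ 66.5 and < 85 → Meets

Meets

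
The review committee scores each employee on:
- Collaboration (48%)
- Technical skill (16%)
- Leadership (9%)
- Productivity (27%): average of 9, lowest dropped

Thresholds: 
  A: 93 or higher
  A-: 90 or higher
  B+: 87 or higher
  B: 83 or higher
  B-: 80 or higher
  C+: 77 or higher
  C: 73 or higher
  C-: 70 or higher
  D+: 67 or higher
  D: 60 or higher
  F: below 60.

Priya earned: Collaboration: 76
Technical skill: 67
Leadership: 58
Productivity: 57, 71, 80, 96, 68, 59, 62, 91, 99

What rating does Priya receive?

Productivity: drop 57 → average of remaining 8 = 626/8 = 78.25
Weighted total:
  Collaboration 76 × 0.48 = 36.48
  Technical skill 67 × 0.16 = 10.72
  Leadership 58 × 0.09 = 5.22
  Productivity 78.25 × 0.27 = 21.1275
Sum = 73.5475
73.5475 is ≥ 73 and < 77 → C

C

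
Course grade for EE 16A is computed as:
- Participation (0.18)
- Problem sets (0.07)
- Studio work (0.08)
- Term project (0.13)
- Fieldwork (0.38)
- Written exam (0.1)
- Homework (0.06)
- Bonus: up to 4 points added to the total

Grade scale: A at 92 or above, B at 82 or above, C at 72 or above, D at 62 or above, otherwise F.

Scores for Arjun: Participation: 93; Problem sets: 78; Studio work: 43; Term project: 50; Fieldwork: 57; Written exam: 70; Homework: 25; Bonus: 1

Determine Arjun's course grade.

Weighted total:
  Participation 93 × 0.18 = 16.74
  Problem sets 78 × 0.07 = 5.46
  Studio work 43 × 0.08 = 3.44
  Term project 50 × 0.13 = 6.5
  Fieldwork 57 × 0.38 = 21.66
  Written exam 70 × 0.1 = 7
  Homework 25 × 0.06 = 1.5
Sum = 62.3
Bonus: 62.3 + 1 = 63.3
63.3 is ≥ 62 and < 72 → D

D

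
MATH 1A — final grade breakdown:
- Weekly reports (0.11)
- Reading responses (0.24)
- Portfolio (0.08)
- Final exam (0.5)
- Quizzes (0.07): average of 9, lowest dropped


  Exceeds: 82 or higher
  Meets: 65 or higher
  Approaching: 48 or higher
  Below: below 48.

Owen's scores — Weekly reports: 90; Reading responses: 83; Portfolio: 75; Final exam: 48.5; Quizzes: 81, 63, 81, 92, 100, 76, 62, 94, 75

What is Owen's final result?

Quizzes: drop 62 → average of remaining 8 = 662/8 = 82.75
Weighted total:
  Weekly reports 90 × 0.11 = 9.9
  Reading responses 83 × 0.24 = 19.92
  Portfolio 75 × 0.08 = 6
  Final exam 48.5 × 0.5 = 24.25
  Quizzes 82.75 × 0.07 = 5.7925
Sum = 65.8625
65.8625 is ≥ 65 and < 82 → Meets

Meets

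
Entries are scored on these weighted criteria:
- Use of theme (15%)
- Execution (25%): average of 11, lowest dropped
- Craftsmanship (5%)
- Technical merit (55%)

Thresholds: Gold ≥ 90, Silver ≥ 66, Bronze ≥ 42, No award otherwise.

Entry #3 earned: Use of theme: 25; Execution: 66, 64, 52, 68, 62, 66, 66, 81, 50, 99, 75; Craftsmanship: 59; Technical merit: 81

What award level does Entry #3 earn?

Silver

Execution: drop 50 → average of remaining 10 = 699/10 = 69.9
Weighted total:
  Use of theme 25 × 0.15 = 3.75
  Execution 69.9 × 0.25 = 17.475
  Craftsmanship 59 × 0.05 = 2.95
  Technical merit 81 × 0.55 = 44.55
Sum = 68.725
68.725 is ≥ 66 and < 90 → Silver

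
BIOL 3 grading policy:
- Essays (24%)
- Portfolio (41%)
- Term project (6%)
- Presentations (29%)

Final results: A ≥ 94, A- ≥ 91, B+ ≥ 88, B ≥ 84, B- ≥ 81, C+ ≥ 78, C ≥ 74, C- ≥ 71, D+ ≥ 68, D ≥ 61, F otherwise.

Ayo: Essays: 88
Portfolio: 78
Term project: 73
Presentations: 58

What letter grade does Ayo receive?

C

Weighted total:
  Essays 88 × 0.24 = 21.12
  Portfolio 78 × 0.41 = 31.98
  Term project 73 × 0.06 = 4.38
  Presentations 58 × 0.29 = 16.82
Sum = 74.3
74.3 is ≥ 74 and < 78 → C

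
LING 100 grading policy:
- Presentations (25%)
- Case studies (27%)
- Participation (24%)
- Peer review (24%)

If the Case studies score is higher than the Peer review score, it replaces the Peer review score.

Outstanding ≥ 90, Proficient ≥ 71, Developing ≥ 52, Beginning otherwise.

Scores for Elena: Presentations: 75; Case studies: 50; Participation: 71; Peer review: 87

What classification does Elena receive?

Case studies (50) ≤ Peer review (87), so Peer review stays at 87.
Weighted total:
  Presentations 75 × 0.25 = 18.75
  Case studies 50 × 0.27 = 13.5
  Participation 71 × 0.24 = 17.04
  Peer review 87 × 0.24 = 20.88
Sum = 70.17
70.17 is ≥ 52 and < 71 → Developing

Developing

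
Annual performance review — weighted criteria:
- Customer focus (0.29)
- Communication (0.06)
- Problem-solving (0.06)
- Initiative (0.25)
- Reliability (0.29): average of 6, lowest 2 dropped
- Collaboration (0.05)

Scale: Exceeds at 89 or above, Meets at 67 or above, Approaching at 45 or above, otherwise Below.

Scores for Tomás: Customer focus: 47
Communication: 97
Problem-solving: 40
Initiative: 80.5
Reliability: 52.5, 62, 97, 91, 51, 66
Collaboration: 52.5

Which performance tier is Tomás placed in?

Reliability: drop 51, 52.5 → average of remaining 4 = 316/4 = 79
Weighted total:
  Customer focus 47 × 0.29 = 13.63
  Communication 97 × 0.06 = 5.82
  Problem-solving 40 × 0.06 = 2.4
  Initiative 80.5 × 0.25 = 20.125
  Reliability 79 × 0.29 = 22.91
  Collaboration 52.5 × 0.05 = 2.625
Sum = 67.51
67.51 is ≥ 67 and < 89 → Meets

Meets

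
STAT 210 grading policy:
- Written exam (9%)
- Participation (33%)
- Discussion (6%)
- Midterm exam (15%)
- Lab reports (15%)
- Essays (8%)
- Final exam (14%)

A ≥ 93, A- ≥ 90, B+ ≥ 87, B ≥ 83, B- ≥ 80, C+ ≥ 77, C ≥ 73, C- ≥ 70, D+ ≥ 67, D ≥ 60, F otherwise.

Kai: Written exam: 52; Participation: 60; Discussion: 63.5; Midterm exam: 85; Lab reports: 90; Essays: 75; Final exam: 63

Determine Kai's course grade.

Weighted total:
  Written exam 52 × 0.09 = 4.68
  Participation 60 × 0.33 = 19.8
  Discussion 63.5 × 0.06 = 3.81
  Midterm exam 85 × 0.15 = 12.75
  Lab reports 90 × 0.15 = 13.5
  Essays 75 × 0.08 = 6
  Final exam 63 × 0.14 = 8.82
Sum = 69.36
69.36 is ≥ 67 and < 70 → D+

D+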